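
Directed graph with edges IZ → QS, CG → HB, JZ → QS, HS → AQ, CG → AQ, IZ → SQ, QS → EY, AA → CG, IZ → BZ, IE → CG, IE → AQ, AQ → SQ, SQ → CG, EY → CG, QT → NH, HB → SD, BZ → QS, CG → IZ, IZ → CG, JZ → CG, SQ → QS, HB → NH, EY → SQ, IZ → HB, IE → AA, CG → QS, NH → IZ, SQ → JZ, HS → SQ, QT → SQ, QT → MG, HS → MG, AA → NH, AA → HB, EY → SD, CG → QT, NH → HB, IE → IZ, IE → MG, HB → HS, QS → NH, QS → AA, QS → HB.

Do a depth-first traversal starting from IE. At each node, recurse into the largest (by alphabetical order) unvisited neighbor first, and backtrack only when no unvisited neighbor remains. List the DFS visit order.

Visit IE
IE → MG
IE → IZ
IZ → SQ
SQ → QS
QS → NH
NH → HB
HB → SD
HB → HS
HS → AQ
QS → EY
EY → CG
CG → QT
QS → AA
SQ → JZ
IZ → BZ

IE MG IZ SQ QS NH HB SD HS AQ EY CG QT AA JZ BZ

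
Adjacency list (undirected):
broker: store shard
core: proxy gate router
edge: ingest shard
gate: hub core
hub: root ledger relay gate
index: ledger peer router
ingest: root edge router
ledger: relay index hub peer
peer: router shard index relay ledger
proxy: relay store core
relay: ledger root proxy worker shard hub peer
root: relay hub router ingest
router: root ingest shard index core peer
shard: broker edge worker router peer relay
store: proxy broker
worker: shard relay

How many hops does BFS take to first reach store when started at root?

3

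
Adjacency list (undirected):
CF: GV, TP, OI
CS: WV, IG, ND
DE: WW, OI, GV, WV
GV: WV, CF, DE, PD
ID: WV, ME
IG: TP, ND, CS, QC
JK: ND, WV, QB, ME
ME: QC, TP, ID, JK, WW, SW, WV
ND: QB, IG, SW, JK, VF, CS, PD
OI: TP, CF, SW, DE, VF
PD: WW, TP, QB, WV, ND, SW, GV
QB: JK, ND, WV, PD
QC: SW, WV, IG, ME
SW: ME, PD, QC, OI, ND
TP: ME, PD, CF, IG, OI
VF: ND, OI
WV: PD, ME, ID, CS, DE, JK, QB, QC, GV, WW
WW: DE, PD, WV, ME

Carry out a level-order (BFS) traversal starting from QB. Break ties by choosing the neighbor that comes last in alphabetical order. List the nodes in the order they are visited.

QB, WV, PD, ND, JK, WW, QC, ME, ID, GV, DE, CS, TP, SW, VF, IG, CF, OI

Visit QB; enqueue WV, PD, ND, JK → queue [WV, PD, ND, JK]
Visit WV; enqueue WW, QC, ME, ID, GV, DE, CS → queue [PD, ND, JK, WW, QC, ME, ID, GV, DE, CS]
Visit PD; enqueue TP, SW → queue [ND, JK, WW, QC, ME, ID, GV, DE, CS, TP, SW]
Visit ND; enqueue VF, IG → queue [JK, WW, QC, ME, ID, GV, DE, CS, TP, SW, VF, IG]
Visit JK → queue [WW, QC, ME, ID, GV, DE, CS, TP, SW, VF, IG]
Visit WW → queue [QC, ME, ID, GV, DE, CS, TP, SW, VF, IG]
Visit QC → queue [ME, ID, GV, DE, CS, TP, SW, VF, IG]
Visit ME → queue [ID, GV, DE, CS, TP, SW, VF, IG]
Visit ID → queue [GV, DE, CS, TP, SW, VF, IG]
Visit GV; enqueue CF → queue [DE, CS, TP, SW, VF, IG, CF]
Visit DE; enqueue OI → queue [CS, TP, SW, VF, IG, CF, OI]
Visit CS → queue [TP, SW, VF, IG, CF, OI]
Visit TP → queue [SW, VF, IG, CF, OI]
Visit SW → queue [VF, IG, CF, OI]
Visit VF → queue [IG, CF, OI]
Visit IG → queue [CF, OI]
Visit CF → queue [OI]
Visit OI → queue []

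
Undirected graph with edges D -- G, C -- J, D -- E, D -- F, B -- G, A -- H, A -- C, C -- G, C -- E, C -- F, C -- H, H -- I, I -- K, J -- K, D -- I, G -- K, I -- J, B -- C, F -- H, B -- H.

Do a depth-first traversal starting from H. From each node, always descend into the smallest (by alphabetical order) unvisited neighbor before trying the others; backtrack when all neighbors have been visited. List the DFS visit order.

Visit H
H → A
A → C
C → B
B → G
G → D
D → E
D → F
D → I
I → J
J → K

H → A → C → B → G → D → E → F → I → J → K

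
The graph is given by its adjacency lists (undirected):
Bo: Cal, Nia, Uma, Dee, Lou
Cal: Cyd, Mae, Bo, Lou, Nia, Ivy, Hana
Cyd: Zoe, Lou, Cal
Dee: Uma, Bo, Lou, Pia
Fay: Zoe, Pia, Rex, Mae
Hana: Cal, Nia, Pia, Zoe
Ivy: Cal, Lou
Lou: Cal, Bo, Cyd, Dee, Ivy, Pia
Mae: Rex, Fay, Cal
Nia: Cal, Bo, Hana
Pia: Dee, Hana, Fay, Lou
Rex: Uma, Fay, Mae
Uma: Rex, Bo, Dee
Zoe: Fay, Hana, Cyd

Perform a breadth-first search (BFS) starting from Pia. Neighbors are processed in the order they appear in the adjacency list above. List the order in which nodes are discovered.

Pia → Dee → Hana → Fay → Lou → Uma → Bo → Cal → Nia → Zoe → Rex → Mae → Cyd → Ivy

Visit Pia; enqueue Dee, Hana, Fay, Lou → queue [Dee, Hana, Fay, Lou]
Visit Dee; enqueue Uma, Bo → queue [Hana, Fay, Lou, Uma, Bo]
Visit Hana; enqueue Cal, Nia, Zoe → queue [Fay, Lou, Uma, Bo, Cal, Nia, Zoe]
Visit Fay; enqueue Rex, Mae → queue [Lou, Uma, Bo, Cal, Nia, Zoe, Rex, Mae]
Visit Lou; enqueue Cyd, Ivy → queue [Uma, Bo, Cal, Nia, Zoe, Rex, Mae, Cyd, Ivy]
Visit Uma → queue [Bo, Cal, Nia, Zoe, Rex, Mae, Cyd, Ivy]
Visit Bo → queue [Cal, Nia, Zoe, Rex, Mae, Cyd, Ivy]
Visit Cal → queue [Nia, Zoe, Rex, Mae, Cyd, Ivy]
Visit Nia → queue [Zoe, Rex, Mae, Cyd, Ivy]
Visit Zoe → queue [Rex, Mae, Cyd, Ivy]
Visit Rex → queue [Mae, Cyd, Ivy]
Visit Mae → queue [Cyd, Ivy]
Visit Cyd → queue [Ivy]
Visit Ivy → queue []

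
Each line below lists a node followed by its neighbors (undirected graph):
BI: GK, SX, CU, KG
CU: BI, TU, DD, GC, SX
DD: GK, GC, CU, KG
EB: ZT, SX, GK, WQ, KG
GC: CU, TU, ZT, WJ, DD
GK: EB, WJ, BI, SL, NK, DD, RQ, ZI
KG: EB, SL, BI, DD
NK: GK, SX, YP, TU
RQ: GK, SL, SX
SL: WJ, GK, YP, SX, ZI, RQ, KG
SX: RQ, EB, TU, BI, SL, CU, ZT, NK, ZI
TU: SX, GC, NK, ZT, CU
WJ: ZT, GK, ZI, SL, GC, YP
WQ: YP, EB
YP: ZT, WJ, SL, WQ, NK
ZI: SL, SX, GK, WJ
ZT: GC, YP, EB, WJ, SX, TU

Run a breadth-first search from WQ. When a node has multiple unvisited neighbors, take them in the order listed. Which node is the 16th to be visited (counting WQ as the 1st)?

Visit WQ; enqueue YP, EB → queue [YP, EB]
Visit YP; enqueue ZT, WJ, SL, NK → queue [EB, ZT, WJ, SL, NK]
Visit EB; enqueue SX, GK, KG → queue [ZT, WJ, SL, NK, SX, GK, KG]
Visit ZT; enqueue GC, TU → queue [WJ, SL, NK, SX, GK, KG, GC, TU]
Visit WJ; enqueue ZI → queue [SL, NK, SX, GK, KG, GC, TU, ZI]
Visit SL; enqueue RQ → queue [NK, SX, GK, KG, GC, TU, ZI, RQ]
Visit NK → queue [SX, GK, KG, GC, TU, ZI, RQ]
Visit SX; enqueue BI, CU → queue [GK, KG, GC, TU, ZI, RQ, BI, CU]
Visit GK; enqueue DD → queue [KG, GC, TU, ZI, RQ, BI, CU, DD]
Visit KG → queue [GC, TU, ZI, RQ, BI, CU, DD]
Visit GC → queue [TU, ZI, RQ, BI, CU, DD]
Visit TU → queue [ZI, RQ, BI, CU, DD]
Visit ZI → queue [RQ, BI, CU, DD]
Visit RQ → queue [BI, CU, DD]
Visit BI → queue [CU, DD]
Visit CU → queue [DD]
Visit DD → queue []

Visit order: WQ, YP, EB, ZT, WJ, SL, NK, SX, GK, KG, GC, TU, ZI, RQ, BI, CU, DD

CU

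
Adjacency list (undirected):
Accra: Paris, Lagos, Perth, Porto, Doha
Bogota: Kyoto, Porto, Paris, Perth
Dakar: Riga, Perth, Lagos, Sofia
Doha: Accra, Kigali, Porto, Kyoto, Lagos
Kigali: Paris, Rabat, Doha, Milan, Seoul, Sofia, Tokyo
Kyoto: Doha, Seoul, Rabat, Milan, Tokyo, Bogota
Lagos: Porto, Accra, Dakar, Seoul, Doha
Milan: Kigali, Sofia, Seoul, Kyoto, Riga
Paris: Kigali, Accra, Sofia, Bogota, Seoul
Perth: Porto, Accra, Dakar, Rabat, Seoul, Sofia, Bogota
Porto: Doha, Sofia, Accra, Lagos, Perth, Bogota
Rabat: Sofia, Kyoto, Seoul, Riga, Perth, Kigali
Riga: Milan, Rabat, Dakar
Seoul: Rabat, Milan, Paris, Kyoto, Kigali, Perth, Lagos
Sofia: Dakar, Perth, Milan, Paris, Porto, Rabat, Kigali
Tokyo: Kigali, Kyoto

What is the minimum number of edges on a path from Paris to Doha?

Level 0: Paris
Level 1: Accra, Bogota, Kigali, Seoul, Sofia
Level 2: Dakar, Doha, Kyoto, Lagos, Milan, Perth, Porto, Rabat, Tokyo
Level 3: Riga
Doha first appears at level 2.

2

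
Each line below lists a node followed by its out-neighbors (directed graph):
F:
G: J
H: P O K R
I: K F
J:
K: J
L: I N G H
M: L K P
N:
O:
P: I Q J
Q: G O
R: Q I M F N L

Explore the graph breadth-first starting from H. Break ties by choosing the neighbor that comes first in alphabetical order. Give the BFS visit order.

H K O P R J I Q F L M N G

Visit H; enqueue K, O, P, R → queue [K, O, P, R]
Visit K; enqueue J → queue [O, P, R, J]
Visit O → queue [P, R, J]
Visit P; enqueue I, Q → queue [R, J, I, Q]
Visit R; enqueue F, L, M, N → queue [J, I, Q, F, L, M, N]
Visit J → queue [I, Q, F, L, M, N]
Visit I → queue [Q, F, L, M, N]
Visit Q; enqueue G → queue [F, L, M, N, G]
Visit F → queue [L, M, N, G]
Visit L → queue [M, N, G]
Visit M → queue [N, G]
Visit N → queue [G]
Visit G → queue []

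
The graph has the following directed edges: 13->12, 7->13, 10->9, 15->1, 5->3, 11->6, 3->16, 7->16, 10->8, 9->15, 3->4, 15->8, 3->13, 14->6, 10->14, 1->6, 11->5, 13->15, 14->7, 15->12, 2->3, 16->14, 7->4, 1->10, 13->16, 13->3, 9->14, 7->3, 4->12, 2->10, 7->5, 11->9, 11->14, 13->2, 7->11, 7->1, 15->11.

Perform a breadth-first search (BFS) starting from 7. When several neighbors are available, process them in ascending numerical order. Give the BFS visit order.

Visit 7; enqueue 1, 3, 4, 5, 11, 13, 16 → queue [1, 3, 4, 5, 11, 13, 16]
Visit 1; enqueue 6, 10 → queue [3, 4, 5, 11, 13, 16, 6, 10]
Visit 3 → queue [4, 5, 11, 13, 16, 6, 10]
Visit 4; enqueue 12 → queue [5, 11, 13, 16, 6, 10, 12]
Visit 5 → queue [11, 13, 16, 6, 10, 12]
Visit 11; enqueue 9, 14 → queue [13, 16, 6, 10, 12, 9, 14]
Visit 13; enqueue 2, 15 → queue [16, 6, 10, 12, 9, 14, 2, 15]
Visit 16 → queue [6, 10, 12, 9, 14, 2, 15]
Visit 6 → queue [10, 12, 9, 14, 2, 15]
Visit 10; enqueue 8 → queue [12, 9, 14, 2, 15, 8]
Visit 12 → queue [9, 14, 2, 15, 8]
Visit 9 → queue [14, 2, 15, 8]
Visit 14 → queue [2, 15, 8]
Visit 2 → queue [15, 8]
Visit 15 → queue [8]
Visit 8 → queue []

7, 1, 3, 4, 5, 11, 13, 16, 6, 10, 12, 9, 14, 2, 15, 8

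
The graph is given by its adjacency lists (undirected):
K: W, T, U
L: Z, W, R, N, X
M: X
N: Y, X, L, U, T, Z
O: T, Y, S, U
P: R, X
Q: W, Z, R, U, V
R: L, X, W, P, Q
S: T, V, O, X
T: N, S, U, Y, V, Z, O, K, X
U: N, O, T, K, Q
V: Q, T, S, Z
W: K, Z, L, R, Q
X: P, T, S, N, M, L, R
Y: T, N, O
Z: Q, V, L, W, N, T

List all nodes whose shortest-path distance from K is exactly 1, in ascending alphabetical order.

Level 0: K
Level 1: T, U, W
Level 2: L, N, O, Q, R, S, V, X, Y, Z
Level 3: M, P

T, U, W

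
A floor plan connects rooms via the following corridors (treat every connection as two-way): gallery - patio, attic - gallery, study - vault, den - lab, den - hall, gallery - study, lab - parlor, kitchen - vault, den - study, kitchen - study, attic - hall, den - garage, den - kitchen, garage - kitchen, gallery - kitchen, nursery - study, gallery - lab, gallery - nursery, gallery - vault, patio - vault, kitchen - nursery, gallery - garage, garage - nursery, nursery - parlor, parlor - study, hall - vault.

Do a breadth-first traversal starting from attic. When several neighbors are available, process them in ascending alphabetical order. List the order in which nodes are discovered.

attic -> gallery -> hall -> garage -> kitchen -> lab -> nursery -> patio -> study -> vault -> den -> parlor

Visit attic; enqueue gallery, hall → queue [gallery, hall]
Visit gallery; enqueue garage, kitchen, lab, nursery, patio, study, vault → queue [hall, garage, kitchen, lab, nursery, patio, study, vault]
Visit hall; enqueue den → queue [garage, kitchen, lab, nursery, patio, study, vault, den]
Visit garage → queue [kitchen, lab, nursery, patio, study, vault, den]
Visit kitchen → queue [lab, nursery, patio, study, vault, den]
Visit lab; enqueue parlor → queue [nursery, patio, study, vault, den, parlor]
Visit nursery → queue [patio, study, vault, den, parlor]
Visit patio → queue [study, vault, den, parlor]
Visit study → queue [vault, den, parlor]
Visit vault → queue [den, parlor]
Visit den → queue [parlor]
Visit parlor → queue []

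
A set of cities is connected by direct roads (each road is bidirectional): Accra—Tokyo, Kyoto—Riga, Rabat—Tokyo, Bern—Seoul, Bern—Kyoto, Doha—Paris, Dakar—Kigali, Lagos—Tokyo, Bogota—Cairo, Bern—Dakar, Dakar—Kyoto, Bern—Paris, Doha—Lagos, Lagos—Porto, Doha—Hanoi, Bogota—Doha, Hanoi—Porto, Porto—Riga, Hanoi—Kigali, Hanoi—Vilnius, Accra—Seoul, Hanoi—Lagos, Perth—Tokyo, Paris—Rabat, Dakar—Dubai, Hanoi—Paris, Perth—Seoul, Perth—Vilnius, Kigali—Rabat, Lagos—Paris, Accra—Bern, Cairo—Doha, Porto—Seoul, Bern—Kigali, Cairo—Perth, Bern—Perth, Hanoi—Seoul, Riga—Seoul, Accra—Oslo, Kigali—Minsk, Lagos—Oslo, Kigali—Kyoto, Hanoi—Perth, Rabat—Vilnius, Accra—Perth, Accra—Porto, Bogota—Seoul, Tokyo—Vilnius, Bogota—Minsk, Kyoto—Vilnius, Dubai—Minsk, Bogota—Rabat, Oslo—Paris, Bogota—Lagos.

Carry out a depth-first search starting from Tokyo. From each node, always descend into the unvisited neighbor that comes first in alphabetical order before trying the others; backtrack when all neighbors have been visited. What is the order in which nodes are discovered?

Tokyo, Accra, Bern, Dakar, Dubai, Minsk, Bogota, Cairo, Doha, Hanoi, Kigali, Kyoto, Riga, Porto, Lagos, Oslo, Paris, Rabat, Vilnius, Perth, Seoul

Visit Tokyo
Tokyo → Accra
Accra → Bern
Bern → Dakar
Dakar → Dubai
Dubai → Minsk
Minsk → Bogota
Bogota → Cairo
Cairo → Doha
Doha → Hanoi
Hanoi → Kigali
Kigali → Kyoto
Kyoto → Riga
Riga → Porto
Porto → Lagos
Lagos → Oslo
Oslo → Paris
Paris → Rabat
Rabat → Vilnius
Vilnius → Perth
Perth → Seoul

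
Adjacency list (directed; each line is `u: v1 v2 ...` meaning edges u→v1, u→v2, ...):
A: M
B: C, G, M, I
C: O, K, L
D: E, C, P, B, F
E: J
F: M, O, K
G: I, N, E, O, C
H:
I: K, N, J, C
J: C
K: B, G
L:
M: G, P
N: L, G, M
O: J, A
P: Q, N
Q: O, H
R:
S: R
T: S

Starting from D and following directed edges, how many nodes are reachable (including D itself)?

17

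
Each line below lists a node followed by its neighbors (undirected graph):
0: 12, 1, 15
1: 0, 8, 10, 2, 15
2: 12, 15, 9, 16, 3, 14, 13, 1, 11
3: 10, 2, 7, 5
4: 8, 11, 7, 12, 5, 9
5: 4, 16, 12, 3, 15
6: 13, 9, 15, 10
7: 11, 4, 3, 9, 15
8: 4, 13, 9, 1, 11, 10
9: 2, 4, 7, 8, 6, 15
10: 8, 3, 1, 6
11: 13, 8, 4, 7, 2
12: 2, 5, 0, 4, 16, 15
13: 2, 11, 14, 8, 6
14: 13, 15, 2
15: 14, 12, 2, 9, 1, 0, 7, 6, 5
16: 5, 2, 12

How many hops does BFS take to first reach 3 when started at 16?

Level 0: 16
Level 1: 2, 5, 12
Level 2: 0, 1, 3, 4, 9, 11, 13, 14, 15
Level 3: 6, 7, 8, 10
3 first appears at level 2.

2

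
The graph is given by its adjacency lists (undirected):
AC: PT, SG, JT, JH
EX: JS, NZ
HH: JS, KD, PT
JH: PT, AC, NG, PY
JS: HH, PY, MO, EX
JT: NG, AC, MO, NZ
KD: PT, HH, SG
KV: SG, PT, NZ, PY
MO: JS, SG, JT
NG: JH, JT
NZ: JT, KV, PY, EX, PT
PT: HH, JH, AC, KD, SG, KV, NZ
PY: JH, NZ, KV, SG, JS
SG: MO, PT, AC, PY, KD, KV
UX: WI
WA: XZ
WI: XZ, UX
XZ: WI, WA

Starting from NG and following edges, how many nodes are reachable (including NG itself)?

14

BFS from NG visits: NG, JH, JT, PT, AC, PY, MO, NZ, HH, KD, SG, KV, JS, EX
Reachable nodes: 14 of 18 total.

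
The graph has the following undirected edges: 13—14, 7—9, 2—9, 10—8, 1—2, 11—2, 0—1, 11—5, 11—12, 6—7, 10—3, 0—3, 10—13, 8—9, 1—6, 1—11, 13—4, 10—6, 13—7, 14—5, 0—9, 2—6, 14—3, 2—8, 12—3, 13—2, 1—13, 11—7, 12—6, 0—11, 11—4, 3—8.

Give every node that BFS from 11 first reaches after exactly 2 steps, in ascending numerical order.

Level 0: 11
Level 1: 0, 1, 2, 4, 5, 7, 12
Level 2: 3, 6, 8, 9, 13, 14
Level 3: 10

3, 6, 8, 9, 13, 14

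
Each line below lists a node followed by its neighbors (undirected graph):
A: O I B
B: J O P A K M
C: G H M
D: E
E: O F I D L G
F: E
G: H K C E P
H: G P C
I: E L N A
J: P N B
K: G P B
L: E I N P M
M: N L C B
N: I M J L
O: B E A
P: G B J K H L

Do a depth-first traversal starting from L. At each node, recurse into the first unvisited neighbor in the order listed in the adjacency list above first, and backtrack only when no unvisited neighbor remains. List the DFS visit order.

L, E, O, B, J, P, G, H, C, M, N, I, A, K, F, D

Visit L
L → E
E → O
O → B
B → J
J → P
P → G
G → H
H → C
C → M
M → N
N → I
I → A
G → K
E → F
E → D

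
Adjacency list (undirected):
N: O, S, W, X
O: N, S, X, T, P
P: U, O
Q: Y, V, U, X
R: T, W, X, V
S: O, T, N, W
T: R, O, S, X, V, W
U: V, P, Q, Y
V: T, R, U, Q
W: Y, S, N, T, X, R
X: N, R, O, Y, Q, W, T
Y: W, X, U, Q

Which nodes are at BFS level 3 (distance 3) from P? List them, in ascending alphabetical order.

Level 0: P
Level 1: O, U
Level 2: N, Q, S, T, V, X, Y
Level 3: R, W

R, W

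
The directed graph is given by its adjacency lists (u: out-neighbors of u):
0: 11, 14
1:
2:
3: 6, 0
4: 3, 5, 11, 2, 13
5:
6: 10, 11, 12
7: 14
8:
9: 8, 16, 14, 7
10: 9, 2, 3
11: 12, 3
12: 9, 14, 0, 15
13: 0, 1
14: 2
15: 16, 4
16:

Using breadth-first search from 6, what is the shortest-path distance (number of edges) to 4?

Level 0: 6
Level 1: 10, 11, 12
Level 2: 0, 2, 3, 9, 14, 15
Level 3: 4, 7, 8, 16
Level 4: 5, 13
Level 5: 1
4 first appears at level 3.

3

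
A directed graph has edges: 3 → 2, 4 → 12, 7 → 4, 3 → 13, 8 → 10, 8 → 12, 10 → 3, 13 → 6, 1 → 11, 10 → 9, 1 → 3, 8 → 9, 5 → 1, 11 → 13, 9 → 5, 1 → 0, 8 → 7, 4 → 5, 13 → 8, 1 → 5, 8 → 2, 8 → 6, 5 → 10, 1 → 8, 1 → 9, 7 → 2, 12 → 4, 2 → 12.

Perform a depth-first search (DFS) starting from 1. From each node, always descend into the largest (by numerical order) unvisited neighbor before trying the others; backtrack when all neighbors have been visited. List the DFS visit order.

1, 11, 13, 8, 12, 4, 5, 10, 9, 3, 2, 7, 6, 0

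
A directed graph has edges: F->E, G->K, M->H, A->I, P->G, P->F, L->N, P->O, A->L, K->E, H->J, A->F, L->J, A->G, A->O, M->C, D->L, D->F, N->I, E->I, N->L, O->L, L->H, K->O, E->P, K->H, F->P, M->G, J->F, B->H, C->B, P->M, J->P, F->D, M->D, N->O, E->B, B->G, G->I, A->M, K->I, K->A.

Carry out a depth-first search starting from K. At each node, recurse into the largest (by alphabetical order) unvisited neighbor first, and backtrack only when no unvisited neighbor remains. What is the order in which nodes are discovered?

Visit K
K → O
O → L
L → N
N → I
L → J
J → P
P → M
M → H
M → G
M → D
D → F
F → E
E → B
M → C
K → A

K O L N I J P M H G D F E B C A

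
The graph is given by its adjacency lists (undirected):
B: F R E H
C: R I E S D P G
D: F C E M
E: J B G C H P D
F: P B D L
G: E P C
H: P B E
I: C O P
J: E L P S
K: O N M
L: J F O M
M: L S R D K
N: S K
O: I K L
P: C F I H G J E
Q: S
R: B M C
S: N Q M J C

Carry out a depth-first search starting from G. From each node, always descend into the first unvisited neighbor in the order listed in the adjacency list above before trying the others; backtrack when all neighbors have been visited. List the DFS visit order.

G, E, J, L, F, P, C, R, B, H, M, S, N, K, O, I, Q, D

Visit G
G → E
E → J
J → L
L → F
F → P
P → C
C → R
R → B
B → H
R → M
M → S
S → N
N → K
K → O
O → I
S → Q
M → D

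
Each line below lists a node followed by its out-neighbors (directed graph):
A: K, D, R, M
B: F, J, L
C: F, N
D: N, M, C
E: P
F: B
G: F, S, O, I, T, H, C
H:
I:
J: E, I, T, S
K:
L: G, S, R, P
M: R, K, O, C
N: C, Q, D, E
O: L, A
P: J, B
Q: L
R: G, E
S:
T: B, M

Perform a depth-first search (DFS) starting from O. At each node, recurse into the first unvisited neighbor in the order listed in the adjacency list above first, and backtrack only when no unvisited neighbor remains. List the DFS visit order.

O -> L -> G -> F -> B -> J -> E -> P -> I -> T -> M -> R -> K -> C -> N -> Q -> D -> S -> H -> A

Visit O
O → L
L → G
G → F
F → B
B → J
J → E
E → P
J → I
J → T
T → M
M → R
M → K
M → C
C → N
N → Q
N → D
J → S
G → H
O → A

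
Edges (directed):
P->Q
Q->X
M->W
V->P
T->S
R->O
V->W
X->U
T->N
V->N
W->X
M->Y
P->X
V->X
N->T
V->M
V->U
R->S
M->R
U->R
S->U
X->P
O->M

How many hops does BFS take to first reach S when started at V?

Level 0: V
Level 1: M, N, P, U, W, X
Level 2: Q, R, T, Y
Level 3: O, S
S first appears at level 3.

3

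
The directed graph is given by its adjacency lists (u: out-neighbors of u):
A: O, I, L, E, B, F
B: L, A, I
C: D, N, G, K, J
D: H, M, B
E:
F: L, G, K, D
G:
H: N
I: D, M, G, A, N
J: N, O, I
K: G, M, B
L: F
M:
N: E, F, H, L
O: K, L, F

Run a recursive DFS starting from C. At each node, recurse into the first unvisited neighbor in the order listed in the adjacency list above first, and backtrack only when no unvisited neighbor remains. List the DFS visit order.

C → D → H → N → E → F → L → G → K → M → B → A → O → I → J

Visit C
C → D
D → H
H → N
N → E
N → F
F → L
F → G
F → K
K → M
K → B
B → A
A → O
A → I
C → J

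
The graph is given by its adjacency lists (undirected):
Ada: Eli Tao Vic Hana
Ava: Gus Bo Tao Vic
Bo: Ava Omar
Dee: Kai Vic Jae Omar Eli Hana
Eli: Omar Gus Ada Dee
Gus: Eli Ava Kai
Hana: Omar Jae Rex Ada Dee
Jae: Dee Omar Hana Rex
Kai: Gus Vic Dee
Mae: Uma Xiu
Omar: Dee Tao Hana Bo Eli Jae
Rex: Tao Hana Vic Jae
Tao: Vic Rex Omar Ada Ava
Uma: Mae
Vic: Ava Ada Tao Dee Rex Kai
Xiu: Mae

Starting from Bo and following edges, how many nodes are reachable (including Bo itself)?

13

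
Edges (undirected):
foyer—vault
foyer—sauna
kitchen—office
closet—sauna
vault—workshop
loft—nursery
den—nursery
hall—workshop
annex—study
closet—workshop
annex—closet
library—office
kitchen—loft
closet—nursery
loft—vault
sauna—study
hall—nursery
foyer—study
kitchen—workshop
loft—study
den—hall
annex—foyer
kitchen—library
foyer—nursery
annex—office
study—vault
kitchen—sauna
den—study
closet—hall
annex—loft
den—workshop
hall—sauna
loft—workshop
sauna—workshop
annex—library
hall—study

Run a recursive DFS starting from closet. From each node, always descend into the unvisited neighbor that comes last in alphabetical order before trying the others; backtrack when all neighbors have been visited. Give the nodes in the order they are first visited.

closet workshop vault study sauna kitchen office library annex loft nursery hall den foyer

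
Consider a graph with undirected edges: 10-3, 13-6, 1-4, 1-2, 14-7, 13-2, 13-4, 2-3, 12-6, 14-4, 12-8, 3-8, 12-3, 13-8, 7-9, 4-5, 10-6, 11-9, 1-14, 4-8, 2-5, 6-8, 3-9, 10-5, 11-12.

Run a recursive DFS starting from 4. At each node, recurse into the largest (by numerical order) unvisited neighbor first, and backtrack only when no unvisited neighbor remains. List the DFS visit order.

4 14 7 9 11 12 8 13 6 10 5 2 3 1

Visit 4
4 → 14
14 → 7
7 → 9
9 → 11
11 → 12
12 → 8
8 → 13
13 → 6
6 → 10
10 → 5
5 → 2
2 → 3
2 → 1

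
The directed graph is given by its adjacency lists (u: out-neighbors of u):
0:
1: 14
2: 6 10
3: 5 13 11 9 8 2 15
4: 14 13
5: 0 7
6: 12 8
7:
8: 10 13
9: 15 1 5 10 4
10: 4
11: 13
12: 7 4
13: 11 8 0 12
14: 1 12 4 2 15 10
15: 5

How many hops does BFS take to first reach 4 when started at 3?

2

Level 0: 3
Level 1: 2, 5, 8, 9, 11, 13, 15
Level 2: 0, 1, 4, 6, 7, 10, 12
Level 3: 14
4 first appears at level 2.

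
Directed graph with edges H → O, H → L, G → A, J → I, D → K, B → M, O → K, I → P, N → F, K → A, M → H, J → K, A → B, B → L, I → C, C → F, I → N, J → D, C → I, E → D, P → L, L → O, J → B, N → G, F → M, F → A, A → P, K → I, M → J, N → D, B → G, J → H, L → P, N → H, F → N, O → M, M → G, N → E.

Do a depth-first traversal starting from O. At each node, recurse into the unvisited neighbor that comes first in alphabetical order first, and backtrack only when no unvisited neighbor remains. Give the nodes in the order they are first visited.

Visit O
O → K
K → A
A → B
B → G
B → L
L → P
B → M
M → H
M → J
J → D
J → I
I → C
C → F
F → N
N → E

O, K, A, B, G, L, P, M, H, J, D, I, C, F, N, E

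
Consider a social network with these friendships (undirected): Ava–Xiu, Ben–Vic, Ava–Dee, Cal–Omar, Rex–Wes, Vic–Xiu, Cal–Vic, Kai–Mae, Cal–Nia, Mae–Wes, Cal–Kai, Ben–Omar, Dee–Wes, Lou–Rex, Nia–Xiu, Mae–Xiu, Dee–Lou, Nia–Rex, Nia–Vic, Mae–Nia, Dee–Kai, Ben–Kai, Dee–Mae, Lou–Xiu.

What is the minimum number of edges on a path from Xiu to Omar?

3

Level 0: Xiu
Level 1: Ava, Lou, Mae, Nia, Vic
Level 2: Ben, Cal, Dee, Kai, Rex, Wes
Level 3: Omar
Omar first appears at level 3.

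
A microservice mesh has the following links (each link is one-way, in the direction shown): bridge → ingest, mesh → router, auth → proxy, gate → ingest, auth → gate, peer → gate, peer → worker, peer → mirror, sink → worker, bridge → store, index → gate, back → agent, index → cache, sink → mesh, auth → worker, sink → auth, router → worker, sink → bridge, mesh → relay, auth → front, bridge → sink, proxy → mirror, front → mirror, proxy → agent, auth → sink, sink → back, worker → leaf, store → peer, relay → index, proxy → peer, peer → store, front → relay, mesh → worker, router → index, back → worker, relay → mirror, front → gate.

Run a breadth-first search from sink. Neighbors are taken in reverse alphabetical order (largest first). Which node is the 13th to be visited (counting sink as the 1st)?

Visit sink; enqueue worker, mesh, bridge, back, auth → queue [worker, mesh, bridge, back, auth]
Visit worker; enqueue leaf → queue [mesh, bridge, back, auth, leaf]
Visit mesh; enqueue router, relay → queue [bridge, back, auth, leaf, router, relay]
Visit bridge; enqueue store, ingest → queue [back, auth, leaf, router, relay, store, ingest]
Visit back; enqueue agent → queue [auth, leaf, router, relay, store, ingest, agent]
Visit auth; enqueue proxy, gate, front → queue [leaf, router, relay, store, ingest, agent, proxy, gate, front]
Visit leaf → queue [router, relay, store, ingest, agent, proxy, gate, front]
Visit router; enqueue index → queue [relay, store, ingest, agent, proxy, gate, front, index]
Visit relay; enqueue mirror → queue [store, ingest, agent, proxy, gate, front, index, mirror]
Visit store; enqueue peer → queue [ingest, agent, proxy, gate, front, index, mirror, peer]
Visit ingest → queue [agent, proxy, gate, front, index, mirror, peer]
Visit agent → queue [proxy, gate, front, index, mirror, peer]
Visit proxy → queue [gate, front, index, mirror, peer]
Visit gate → queue [front, index, mirror, peer]
Visit front → queue [index, mirror, peer]
Visit index; enqueue cache → queue [mirror, peer, cache]
Visit mirror → queue [peer, cache]
Visit peer → queue [cache]
Visit cache → queue []

Visit order: sink, worker, mesh, bridge, back, auth, leaf, router, relay, store, ingest, agent, proxy, gate, front, index, mirror, peer, cache

proxy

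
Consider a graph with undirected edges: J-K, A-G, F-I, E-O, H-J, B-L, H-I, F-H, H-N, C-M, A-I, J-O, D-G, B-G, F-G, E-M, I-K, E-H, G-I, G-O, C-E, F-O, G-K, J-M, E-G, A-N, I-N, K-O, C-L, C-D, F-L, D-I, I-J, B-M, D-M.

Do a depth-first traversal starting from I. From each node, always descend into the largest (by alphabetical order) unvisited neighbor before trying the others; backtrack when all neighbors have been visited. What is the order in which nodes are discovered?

I, N, H, J, O, K, G, F, L, C, M, E, D, B, A

Visit I
I → N
N → H
H → J
J → O
O → K
K → G
G → F
F → L
L → C
C → M
M → E
M → D
M → B
G → A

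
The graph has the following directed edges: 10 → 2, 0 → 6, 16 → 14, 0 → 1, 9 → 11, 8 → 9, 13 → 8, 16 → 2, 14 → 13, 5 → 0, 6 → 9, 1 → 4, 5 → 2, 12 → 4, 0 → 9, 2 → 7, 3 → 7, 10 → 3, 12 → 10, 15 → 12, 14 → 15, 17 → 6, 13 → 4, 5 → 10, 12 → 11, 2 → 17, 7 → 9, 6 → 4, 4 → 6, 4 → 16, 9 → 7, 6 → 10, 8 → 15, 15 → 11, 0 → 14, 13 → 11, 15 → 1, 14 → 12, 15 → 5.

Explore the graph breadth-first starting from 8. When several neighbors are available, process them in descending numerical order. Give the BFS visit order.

8, 15, 9, 12, 11, 5, 1, 7, 10, 4, 2, 0, 3, 16, 6, 17, 14, 13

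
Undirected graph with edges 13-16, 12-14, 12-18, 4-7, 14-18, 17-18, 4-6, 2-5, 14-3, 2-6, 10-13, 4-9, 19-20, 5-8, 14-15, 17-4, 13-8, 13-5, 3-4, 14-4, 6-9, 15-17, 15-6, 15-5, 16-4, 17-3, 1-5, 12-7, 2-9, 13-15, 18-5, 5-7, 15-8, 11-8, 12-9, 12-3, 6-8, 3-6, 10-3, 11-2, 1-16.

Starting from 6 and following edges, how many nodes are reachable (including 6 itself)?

18

BFS from 6 visits: 6, 15, 9, 8, 4, 3, 2, 17, 14, 13, 5, 12, 11, 16, 7, 10, 18, 1
Reachable nodes: 18 of 20 total.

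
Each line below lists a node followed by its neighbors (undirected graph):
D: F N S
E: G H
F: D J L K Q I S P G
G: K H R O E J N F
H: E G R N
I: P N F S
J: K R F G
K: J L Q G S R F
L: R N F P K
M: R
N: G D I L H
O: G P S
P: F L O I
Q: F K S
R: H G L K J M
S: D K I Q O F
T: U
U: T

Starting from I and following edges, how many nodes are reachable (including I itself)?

BFS from I visits: I, P, N, F, S, L, O, G, D, H, J, K, Q, R, E, M
Reachable nodes: 16 of 18 total.

16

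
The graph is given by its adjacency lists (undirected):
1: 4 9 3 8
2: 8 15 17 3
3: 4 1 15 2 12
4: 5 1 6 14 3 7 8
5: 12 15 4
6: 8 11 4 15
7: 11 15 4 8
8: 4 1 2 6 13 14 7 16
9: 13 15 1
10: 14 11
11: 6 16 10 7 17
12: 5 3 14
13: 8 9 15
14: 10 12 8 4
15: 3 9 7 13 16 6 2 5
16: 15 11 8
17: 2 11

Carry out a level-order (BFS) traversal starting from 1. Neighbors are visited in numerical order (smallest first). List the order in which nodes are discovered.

Visit 1; enqueue 3, 4, 8, 9 → queue [3, 4, 8, 9]
Visit 3; enqueue 2, 12, 15 → queue [4, 8, 9, 2, 12, 15]
Visit 4; enqueue 5, 6, 7, 14 → queue [8, 9, 2, 12, 15, 5, 6, 7, 14]
Visit 8; enqueue 13, 16 → queue [9, 2, 12, 15, 5, 6, 7, 14, 13, 16]
Visit 9 → queue [2, 12, 15, 5, 6, 7, 14, 13, 16]
Visit 2; enqueue 17 → queue [12, 15, 5, 6, 7, 14, 13, 16, 17]
Visit 12 → queue [15, 5, 6, 7, 14, 13, 16, 17]
Visit 15 → queue [5, 6, 7, 14, 13, 16, 17]
Visit 5 → queue [6, 7, 14, 13, 16, 17]
Visit 6; enqueue 11 → queue [7, 14, 13, 16, 17, 11]
Visit 7 → queue [14, 13, 16, 17, 11]
Visit 14; enqueue 10 → queue [13, 16, 17, 11, 10]
Visit 13 → queue [16, 17, 11, 10]
Visit 16 → queue [17, 11, 10]
Visit 17 → queue [11, 10]
Visit 11 → queue [10]
Visit 10 → queue []

1 → 3 → 4 → 8 → 9 → 2 → 12 → 15 → 5 → 6 → 7 → 14 → 13 → 16 → 17 → 11 → 10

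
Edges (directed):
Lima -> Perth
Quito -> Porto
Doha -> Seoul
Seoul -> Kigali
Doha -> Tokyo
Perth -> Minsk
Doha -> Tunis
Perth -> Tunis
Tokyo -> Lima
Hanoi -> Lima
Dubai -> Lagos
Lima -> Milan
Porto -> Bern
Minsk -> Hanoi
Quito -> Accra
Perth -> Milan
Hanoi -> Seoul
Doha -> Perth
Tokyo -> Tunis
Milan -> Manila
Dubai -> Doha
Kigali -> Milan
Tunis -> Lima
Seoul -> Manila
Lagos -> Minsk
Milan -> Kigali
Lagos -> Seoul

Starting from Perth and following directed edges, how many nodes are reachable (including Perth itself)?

BFS from Perth visits: Perth, Milan, Minsk, Tunis, Kigali, Manila, Hanoi, Lima, Seoul
Reachable nodes: 9 of 17 total.

9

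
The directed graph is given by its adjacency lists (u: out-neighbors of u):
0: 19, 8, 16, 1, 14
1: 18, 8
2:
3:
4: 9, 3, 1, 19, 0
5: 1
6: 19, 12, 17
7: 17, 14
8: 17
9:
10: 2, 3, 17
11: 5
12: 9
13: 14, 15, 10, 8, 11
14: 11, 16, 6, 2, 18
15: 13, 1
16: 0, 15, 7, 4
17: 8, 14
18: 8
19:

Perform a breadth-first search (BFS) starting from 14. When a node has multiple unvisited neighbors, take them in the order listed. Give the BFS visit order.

14 11 16 6 2 18 5 0 15 7 4 19 12 17 8 1 13 9 3 10

Visit 14; enqueue 11, 16, 6, 2, 18 → queue [11, 16, 6, 2, 18]
Visit 11; enqueue 5 → queue [16, 6, 2, 18, 5]
Visit 16; enqueue 0, 15, 7, 4 → queue [6, 2, 18, 5, 0, 15, 7, 4]
Visit 6; enqueue 19, 12, 17 → queue [2, 18, 5, 0, 15, 7, 4, 19, 12, 17]
Visit 2 → queue [18, 5, 0, 15, 7, 4, 19, 12, 17]
Visit 18; enqueue 8 → queue [5, 0, 15, 7, 4, 19, 12, 17, 8]
Visit 5; enqueue 1 → queue [0, 15, 7, 4, 19, 12, 17, 8, 1]
Visit 0 → queue [15, 7, 4, 19, 12, 17, 8, 1]
Visit 15; enqueue 13 → queue [7, 4, 19, 12, 17, 8, 1, 13]
Visit 7 → queue [4, 19, 12, 17, 8, 1, 13]
Visit 4; enqueue 9, 3 → queue [19, 12, 17, 8, 1, 13, 9, 3]
Visit 19 → queue [12, 17, 8, 1, 13, 9, 3]
Visit 12 → queue [17, 8, 1, 13, 9, 3]
Visit 17 → queue [8, 1, 13, 9, 3]
Visit 8 → queue [1, 13, 9, 3]
Visit 1 → queue [13, 9, 3]
Visit 13; enqueue 10 → queue [9, 3, 10]
Visit 9 → queue [3, 10]
Visit 3 → queue [10]
Visit 10 → queue []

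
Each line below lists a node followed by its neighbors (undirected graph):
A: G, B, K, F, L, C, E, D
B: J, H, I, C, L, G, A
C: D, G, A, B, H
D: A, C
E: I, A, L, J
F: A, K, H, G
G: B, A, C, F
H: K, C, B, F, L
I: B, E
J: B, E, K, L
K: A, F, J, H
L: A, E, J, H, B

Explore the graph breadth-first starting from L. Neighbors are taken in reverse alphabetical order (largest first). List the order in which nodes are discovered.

L, J, H, E, B, A, K, F, C, I, G, D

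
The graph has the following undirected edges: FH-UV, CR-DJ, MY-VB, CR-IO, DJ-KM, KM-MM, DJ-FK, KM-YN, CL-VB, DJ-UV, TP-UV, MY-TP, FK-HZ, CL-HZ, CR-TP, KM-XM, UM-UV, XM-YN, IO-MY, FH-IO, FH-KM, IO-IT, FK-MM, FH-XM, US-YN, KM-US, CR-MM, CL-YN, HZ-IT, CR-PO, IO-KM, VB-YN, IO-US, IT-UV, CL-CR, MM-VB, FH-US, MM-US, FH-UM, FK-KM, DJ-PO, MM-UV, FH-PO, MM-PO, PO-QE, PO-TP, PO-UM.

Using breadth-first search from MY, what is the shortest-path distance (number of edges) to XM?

3

Level 0: MY
Level 1: IO, TP, VB
Level 2: CL, CR, FH, IT, KM, MM, PO, US, UV, YN
Level 3: DJ, FK, HZ, QE, UM, XM
XM first appears at level 3.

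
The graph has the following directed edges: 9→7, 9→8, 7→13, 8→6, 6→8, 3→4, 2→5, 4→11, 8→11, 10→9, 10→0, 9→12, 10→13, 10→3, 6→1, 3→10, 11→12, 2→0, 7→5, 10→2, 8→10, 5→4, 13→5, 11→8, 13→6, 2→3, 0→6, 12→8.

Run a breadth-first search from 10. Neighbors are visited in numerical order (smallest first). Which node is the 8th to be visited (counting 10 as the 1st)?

5

Visit 10; enqueue 0, 2, 3, 9, 13 → queue [0, 2, 3, 9, 13]
Visit 0; enqueue 6 → queue [2, 3, 9, 13, 6]
Visit 2; enqueue 5 → queue [3, 9, 13, 6, 5]
Visit 3; enqueue 4 → queue [9, 13, 6, 5, 4]
Visit 9; enqueue 7, 8, 12 → queue [13, 6, 5, 4, 7, 8, 12]
Visit 13 → queue [6, 5, 4, 7, 8, 12]
Visit 6; enqueue 1 → queue [5, 4, 7, 8, 12, 1]
Visit 5 → queue [4, 7, 8, 12, 1]
Visit 4; enqueue 11 → queue [7, 8, 12, 1, 11]
Visit 7 → queue [8, 12, 1, 11]
Visit 8 → queue [12, 1, 11]
Visit 12 → queue [1, 11]
Visit 1 → queue [11]
Visit 11 → queue []

Visit order: 10, 0, 2, 3, 9, 13, 6, 5, 4, 7, 8, 12, 1, 11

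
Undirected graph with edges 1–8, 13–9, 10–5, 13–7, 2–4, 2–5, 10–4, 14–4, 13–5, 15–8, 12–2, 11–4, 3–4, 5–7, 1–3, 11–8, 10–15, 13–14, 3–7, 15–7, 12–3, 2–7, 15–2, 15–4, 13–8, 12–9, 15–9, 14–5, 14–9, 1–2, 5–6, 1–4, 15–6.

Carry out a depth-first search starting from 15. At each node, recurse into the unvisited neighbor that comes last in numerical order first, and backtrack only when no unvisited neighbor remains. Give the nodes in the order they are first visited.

Visit 15
15 → 10
10 → 5
5 → 14
14 → 13
13 → 9
9 → 12
12 → 3
3 → 7
7 → 2
2 → 4
4 → 11
11 → 8
8 → 1
5 → 6

15, 10, 5, 14, 13, 9, 12, 3, 7, 2, 4, 11, 8, 1, 6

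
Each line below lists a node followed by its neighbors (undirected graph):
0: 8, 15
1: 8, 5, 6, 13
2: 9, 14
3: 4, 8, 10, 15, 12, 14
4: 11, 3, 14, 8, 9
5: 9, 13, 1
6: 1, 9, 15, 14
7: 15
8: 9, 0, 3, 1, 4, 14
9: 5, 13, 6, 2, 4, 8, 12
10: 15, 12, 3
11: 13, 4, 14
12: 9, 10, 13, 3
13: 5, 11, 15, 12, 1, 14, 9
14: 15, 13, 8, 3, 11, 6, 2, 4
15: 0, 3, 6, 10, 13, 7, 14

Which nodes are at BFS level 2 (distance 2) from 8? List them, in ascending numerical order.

2, 5, 6, 10, 11, 12, 13, 15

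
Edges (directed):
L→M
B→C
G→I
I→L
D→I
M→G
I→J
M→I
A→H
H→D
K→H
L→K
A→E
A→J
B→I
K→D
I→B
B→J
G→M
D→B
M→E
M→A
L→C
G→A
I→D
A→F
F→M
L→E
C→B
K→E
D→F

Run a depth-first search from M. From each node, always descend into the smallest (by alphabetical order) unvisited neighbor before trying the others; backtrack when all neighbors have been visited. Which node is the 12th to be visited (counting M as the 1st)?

Visit M
M → A
A → E
A → F
A → H
H → D
D → B
B → C
B → I
I → J
I → L
L → K
M → G

Visit order: M, A, E, F, H, D, B, C, I, J, L, K, G

K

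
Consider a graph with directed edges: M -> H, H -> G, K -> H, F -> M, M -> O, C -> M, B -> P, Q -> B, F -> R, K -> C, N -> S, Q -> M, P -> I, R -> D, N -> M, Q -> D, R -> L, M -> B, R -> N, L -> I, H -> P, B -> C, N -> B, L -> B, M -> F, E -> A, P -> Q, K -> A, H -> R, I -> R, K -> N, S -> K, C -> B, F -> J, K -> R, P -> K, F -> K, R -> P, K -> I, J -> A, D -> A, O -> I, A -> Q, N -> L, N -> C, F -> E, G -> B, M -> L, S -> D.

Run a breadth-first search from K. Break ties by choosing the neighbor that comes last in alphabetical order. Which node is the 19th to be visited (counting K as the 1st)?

Visit K; enqueue R, N, I, H, C, A → queue [R, N, I, H, C, A]
Visit R; enqueue P, L, D → queue [N, I, H, C, A, P, L, D]
Visit N; enqueue S, M, B → queue [I, H, C, A, P, L, D, S, M, B]
Visit I → queue [H, C, A, P, L, D, S, M, B]
Visit H; enqueue G → queue [C, A, P, L, D, S, M, B, G]
Visit C → queue [A, P, L, D, S, M, B, G]
Visit A; enqueue Q → queue [P, L, D, S, M, B, G, Q]
Visit P → queue [L, D, S, M, B, G, Q]
Visit L → queue [D, S, M, B, G, Q]
Visit D → queue [S, M, B, G, Q]
Visit S → queue [M, B, G, Q]
Visit M; enqueue O, F → queue [B, G, Q, O, F]
Visit B → queue [G, Q, O, F]
Visit G → queue [Q, O, F]
Visit Q → queue [O, F]
Visit O → queue [F]
Visit F; enqueue J, E → queue [J, E]
Visit J → queue [E]
Visit E → queue []

Visit order: K, R, N, I, H, C, A, P, L, D, S, M, B, G, Q, O, F, J, E

E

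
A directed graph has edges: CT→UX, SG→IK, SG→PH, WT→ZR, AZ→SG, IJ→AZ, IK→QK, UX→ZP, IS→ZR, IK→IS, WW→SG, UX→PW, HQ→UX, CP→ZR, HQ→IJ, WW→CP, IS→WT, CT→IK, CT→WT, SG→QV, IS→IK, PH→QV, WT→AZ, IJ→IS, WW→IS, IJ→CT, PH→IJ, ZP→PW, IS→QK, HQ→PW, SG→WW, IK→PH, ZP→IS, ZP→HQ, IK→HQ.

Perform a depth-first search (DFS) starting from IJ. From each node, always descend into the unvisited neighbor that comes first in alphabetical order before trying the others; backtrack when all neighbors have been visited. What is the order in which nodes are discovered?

IJ -> AZ -> SG -> IK -> HQ -> PW -> UX -> ZP -> IS -> QK -> WT -> ZR -> PH -> QV -> WW -> CP -> CT

Visit IJ
IJ → AZ
AZ → SG
SG → IK
IK → HQ
HQ → PW
HQ → UX
UX → ZP
ZP → IS
IS → QK
IS → WT
WT → ZR
IK → PH
PH → QV
SG → WW
WW → CP
IJ → CT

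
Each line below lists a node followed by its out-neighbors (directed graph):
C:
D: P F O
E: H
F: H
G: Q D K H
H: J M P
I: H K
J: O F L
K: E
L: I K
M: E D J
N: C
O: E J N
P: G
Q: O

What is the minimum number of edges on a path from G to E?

2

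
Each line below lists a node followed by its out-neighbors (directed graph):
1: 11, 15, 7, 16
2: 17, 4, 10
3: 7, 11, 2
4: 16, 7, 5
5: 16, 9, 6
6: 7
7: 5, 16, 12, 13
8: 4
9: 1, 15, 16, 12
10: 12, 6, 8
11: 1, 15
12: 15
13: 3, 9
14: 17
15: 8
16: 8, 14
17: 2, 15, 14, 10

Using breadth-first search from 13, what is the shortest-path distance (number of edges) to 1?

2

Level 0: 13
Level 1: 3, 9
Level 2: 1, 2, 7, 11, 12, 15, 16
Level 3: 4, 5, 8, 10, 14, 17
Level 4: 6
1 first appears at level 2.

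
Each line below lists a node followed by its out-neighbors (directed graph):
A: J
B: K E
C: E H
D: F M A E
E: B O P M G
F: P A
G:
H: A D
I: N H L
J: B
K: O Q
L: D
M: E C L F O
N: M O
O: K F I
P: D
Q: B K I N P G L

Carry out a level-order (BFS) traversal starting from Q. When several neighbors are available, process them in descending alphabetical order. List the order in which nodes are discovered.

Visit Q; enqueue P, N, L, K, I, G, B → queue [P, N, L, K, I, G, B]
Visit P; enqueue D → queue [N, L, K, I, G, B, D]
Visit N; enqueue O, M → queue [L, K, I, G, B, D, O, M]
Visit L → queue [K, I, G, B, D, O, M]
Visit K → queue [I, G, B, D, O, M]
Visit I; enqueue H → queue [G, B, D, O, M, H]
Visit G → queue [B, D, O, M, H]
Visit B; enqueue E → queue [D, O, M, H, E]
Visit D; enqueue F, A → queue [O, M, H, E, F, A]
Visit O → queue [M, H, E, F, A]
Visit M; enqueue C → queue [H, E, F, A, C]
Visit H → queue [E, F, A, C]
Visit E → queue [F, A, C]
Visit F → queue [A, C]
Visit A; enqueue J → queue [C, J]
Visit C → queue [J]
Visit J → queue []

Q → P → N → L → K → I → G → B → D → O → M → H → E → F → A → C → J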